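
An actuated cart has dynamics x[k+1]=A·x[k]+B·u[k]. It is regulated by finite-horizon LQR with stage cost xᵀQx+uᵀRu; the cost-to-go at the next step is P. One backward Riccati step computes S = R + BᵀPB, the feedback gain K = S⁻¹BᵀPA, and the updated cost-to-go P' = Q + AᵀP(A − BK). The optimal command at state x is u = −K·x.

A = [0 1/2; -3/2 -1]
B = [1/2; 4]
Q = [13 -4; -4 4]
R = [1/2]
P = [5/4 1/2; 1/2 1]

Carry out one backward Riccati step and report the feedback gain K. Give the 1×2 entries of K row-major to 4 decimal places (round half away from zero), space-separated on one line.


BᵀP = [2.6250 4.2500]
S = R + BᵀPB = [1/2] + [18.3125] = [18.8125]
BᵀPA = [-6.3750 -2.9375]
K = S⁻¹·BᵀPA = [-0.3389 -0.1561]
A−BK = [0.1694 0.5781; -0.1445 -0.3754]
AᵀP(A−BK) = [0.0897 0.1296; 0.1296 0.3538]
P' = Q + AᵀP(A−BK) = [13.0897 -3.8704; -3.8704 4.3538]
tr(P') = 17.4435

-0.3389 -0.1561


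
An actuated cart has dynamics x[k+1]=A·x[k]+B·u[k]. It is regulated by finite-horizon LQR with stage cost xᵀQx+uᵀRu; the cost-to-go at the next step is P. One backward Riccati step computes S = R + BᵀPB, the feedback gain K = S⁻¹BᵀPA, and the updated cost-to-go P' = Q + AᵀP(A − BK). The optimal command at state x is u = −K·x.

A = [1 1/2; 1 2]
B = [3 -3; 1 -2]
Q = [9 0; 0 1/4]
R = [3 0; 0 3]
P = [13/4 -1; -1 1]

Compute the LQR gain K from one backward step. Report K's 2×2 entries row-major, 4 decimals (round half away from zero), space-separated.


BᵀP = [8.7500 -2.0000; -7.7500 1.0000]
S = R + BᵀPB = [3 0; 0 3] + [24.2500 -22.2500; -22.2500 21.2500] = [27.2500 -22.2500; -22.2500 24.2500]
BᵀPA = [6.7500 0.3750; -6.7500 -1.8750]
K = S⁻¹·BᵀPA = [0.0814 -0.1968; -0.2036 -0.2579]
A−BK = [0.1448 0.3167; 0.5113 1.6810]
AᵀP(A−BK) = [0.3258 0.7127; 0.7127 2.4027]
P' = Q + AᵀP(A−BK) = [9.3258 0.7127; 0.7127 2.6527]
tr(P') = 11.9785

0.0814 -0.1968 -0.2036 -0.2579


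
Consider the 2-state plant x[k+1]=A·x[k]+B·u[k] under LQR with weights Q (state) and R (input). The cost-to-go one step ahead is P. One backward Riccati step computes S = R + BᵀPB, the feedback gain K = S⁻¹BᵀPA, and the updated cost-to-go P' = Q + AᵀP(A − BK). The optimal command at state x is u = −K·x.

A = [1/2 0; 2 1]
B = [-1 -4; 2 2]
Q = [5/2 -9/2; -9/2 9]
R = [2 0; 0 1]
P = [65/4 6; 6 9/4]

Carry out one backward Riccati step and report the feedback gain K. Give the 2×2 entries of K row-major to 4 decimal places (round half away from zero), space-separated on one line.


BᵀP = [-4.2500 -1.5000; -53.0000 -19.5000]
S = R + BᵀPB = [2 0; 0 1] + [1.2500 14.0000; 14.0000 173.0000] = [3.2500 14.0000; 14.0000 174.0000]
BᵀPA = [-5.1250 -1.5000; -65.5000 -19.5000]
K = S⁻¹·BᵀPA = [0.0683 0.0325; -0.3819 -0.1147]
A−BK = [-0.9594 -0.4263; 2.6272 1.1644]
AᵀP(A−BK) = [0.3960 0.1548; 0.1548 0.0624]
P' = Q + AᵀP(A−BK) = [2.8960 -4.3452; -4.3452 9.0624]
tr(P') = 11.9584

0.0683 0.0325 -0.3819 -0.1147


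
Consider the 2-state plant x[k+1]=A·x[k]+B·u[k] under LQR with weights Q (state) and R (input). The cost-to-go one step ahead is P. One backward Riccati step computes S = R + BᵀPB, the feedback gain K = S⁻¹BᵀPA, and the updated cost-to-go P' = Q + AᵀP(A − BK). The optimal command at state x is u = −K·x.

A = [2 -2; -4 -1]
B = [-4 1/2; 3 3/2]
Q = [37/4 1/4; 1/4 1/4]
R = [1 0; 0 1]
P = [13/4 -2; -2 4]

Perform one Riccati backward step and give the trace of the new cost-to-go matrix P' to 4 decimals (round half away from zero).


12.8831

BᵀP = [-19.0000 20.0000; -1.3750 5.0000]
S = R + BᵀPB = [1 0; 0 1] + [136.0000 20.5000; 20.5000 6.8125] = [137.0000 20.5000; 20.5000 7.8125]
BᵀPA = [-118.0000 18.0000; -22.7500 -2.2500]
K = S⁻¹·BᵀPA = [-0.7007 0.2873; -1.0734 -1.0418]
A−BK = [-0.2661 -0.3300; -0.2879 -0.2991]
AᵀP(A−BK) = [1.8983 1.1976; 1.1976 1.4849]
P' = Q + AᵀP(A−BK) = [11.1483 1.4476; 1.4476 1.7349]
tr(P') = 12.8831


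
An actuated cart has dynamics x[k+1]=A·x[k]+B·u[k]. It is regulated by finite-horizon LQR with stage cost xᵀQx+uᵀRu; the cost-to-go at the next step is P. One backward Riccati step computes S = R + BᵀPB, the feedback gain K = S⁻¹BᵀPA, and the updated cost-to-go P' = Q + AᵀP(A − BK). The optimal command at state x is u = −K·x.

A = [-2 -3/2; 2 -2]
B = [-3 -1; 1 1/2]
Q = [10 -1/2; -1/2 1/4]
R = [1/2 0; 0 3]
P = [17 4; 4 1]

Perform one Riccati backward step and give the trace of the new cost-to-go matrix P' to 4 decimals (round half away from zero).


11.2049

BᵀP = [-47.0000 -11.0000; -15.0000 -3.5000]
S = R + BᵀPB = [1/2 0; 0 3] + [130.0000 41.5000; 41.5000 13.2500] = [130.5000 41.5000; 41.5000 16.2500]
BᵀPA = [72.0000 92.5000; 23.0000 29.5000]
K = S⁻¹·BᵀPA = [0.5409 0.7000; 0.0339 0.0276]
A−BK = [-0.3433 0.6277; 1.4421 -2.7138]
AᵀP(A−BK) = [0.2724 -0.0373; -0.0373 0.6825]
P' = Q + AᵀP(A−BK) = [10.2724 -0.5373; -0.5373 0.9325]
tr(P') = 11.2049


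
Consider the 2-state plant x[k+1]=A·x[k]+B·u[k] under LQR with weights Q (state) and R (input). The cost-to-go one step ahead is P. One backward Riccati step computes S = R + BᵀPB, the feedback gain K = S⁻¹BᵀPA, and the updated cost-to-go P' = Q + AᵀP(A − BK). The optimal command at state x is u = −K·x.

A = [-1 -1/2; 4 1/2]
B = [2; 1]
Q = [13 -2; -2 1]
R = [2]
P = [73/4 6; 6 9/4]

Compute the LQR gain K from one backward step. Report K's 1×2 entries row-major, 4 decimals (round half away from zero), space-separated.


0.1432 -0.1395

BᵀP = [42.5000 14.2500]
S = R + BᵀPB = [2] + [99.2500] = [101.2500]
BᵀPA = [14.5000 -14.1250]
K = S⁻¹·BᵀPA = [0.1432 -0.1395]
A−BK = [-1.2864 -0.2210; 3.8568 0.6395]
AᵀP(A−BK) = [4.1735 0.6478; 0.6478 0.1545]
P' = Q + AᵀP(A−BK) = [17.1735 -1.3522; -1.3522 1.1545]
tr(P') = 18.3279


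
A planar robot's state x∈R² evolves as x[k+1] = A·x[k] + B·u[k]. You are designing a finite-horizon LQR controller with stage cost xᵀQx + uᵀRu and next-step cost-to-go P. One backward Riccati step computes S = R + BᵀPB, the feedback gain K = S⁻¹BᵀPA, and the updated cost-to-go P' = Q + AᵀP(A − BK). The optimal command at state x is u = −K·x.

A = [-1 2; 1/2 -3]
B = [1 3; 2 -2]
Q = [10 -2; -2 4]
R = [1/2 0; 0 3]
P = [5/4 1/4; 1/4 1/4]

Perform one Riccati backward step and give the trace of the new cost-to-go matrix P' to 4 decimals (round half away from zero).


BᵀP = [1.7500 0.7500; 3.2500 0.2500]
S = R + BᵀPB = [1/2 0; 0 3] + [3.2500 3.7500; 3.7500 9.2500] = [3.7500 3.7500; 3.7500 12.2500]
BᵀPA = [-1.3750 1.2500; -3.1250 5.7500]
K = S⁻¹·BᵀPA = [-0.1608 -0.1961; -0.2059 0.5294]
A−BK = [-0.2216 0.6078; 0.4098 -1.5490]
AᵀP(A−BK) = [0.1980 -0.4902; -0.4902 1.4510]
P' = Q + AᵀP(A−BK) = [10.1980 -2.4902; -2.4902 5.4510]
tr(P') = 15.6490

15.6490


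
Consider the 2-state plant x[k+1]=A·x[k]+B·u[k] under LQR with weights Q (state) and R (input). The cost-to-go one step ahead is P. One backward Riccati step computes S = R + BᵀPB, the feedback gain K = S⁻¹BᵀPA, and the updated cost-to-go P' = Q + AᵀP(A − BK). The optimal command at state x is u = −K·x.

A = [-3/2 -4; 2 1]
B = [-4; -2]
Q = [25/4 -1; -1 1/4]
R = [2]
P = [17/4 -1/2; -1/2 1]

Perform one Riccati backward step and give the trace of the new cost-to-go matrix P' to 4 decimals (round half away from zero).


25.2746

BᵀP = [-16.0000 0.0000]
S = R + BᵀPB = [2] + [64.0000] = [66.0000]
BᵀPA = [24.0000 64.0000]
K = S⁻¹·BᵀPA = [0.3636 0.9697]
A−BK = [-0.0455 -0.1212; 2.7273 2.9394]
AᵀP(A−BK) = [7.8352 8.9773; 8.9773 10.9394]
P' = Q + AᵀP(A−BK) = [14.0852 7.9773; 7.9773 11.1894]
tr(P') = 25.2746


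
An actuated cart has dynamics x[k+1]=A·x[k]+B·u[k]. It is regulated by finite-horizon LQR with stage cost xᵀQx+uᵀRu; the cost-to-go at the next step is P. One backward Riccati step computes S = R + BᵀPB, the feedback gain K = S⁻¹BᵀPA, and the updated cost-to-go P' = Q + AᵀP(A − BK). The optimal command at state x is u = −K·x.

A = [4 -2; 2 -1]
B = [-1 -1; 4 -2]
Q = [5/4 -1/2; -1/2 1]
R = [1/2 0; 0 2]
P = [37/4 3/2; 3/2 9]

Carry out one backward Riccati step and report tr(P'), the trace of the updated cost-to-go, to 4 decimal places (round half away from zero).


23.2391

BᵀP = [-3.2500 34.5000; -12.2500 -19.5000]
S = R + BᵀPB = [1/2 0; 0 2] + [141.2500 -65.7500; -65.7500 51.2500] = [141.7500 -65.7500; -65.7500 53.2500]
BᵀPA = [56.0000 -28.0000; -88.0000 44.0000]
K = S⁻¹·BᵀPA = [-0.8694 0.4347; -2.7261 1.3630]
A−BK = [0.4045 -0.2022; 0.0255 -0.0128]
AᵀP(A−BK) = [16.7913 -8.3956; -8.3956 4.1978]
P' = Q + AᵀP(A−BK) = [18.0413 -8.8956; -8.8956 5.1978]
tr(P') = 23.2391


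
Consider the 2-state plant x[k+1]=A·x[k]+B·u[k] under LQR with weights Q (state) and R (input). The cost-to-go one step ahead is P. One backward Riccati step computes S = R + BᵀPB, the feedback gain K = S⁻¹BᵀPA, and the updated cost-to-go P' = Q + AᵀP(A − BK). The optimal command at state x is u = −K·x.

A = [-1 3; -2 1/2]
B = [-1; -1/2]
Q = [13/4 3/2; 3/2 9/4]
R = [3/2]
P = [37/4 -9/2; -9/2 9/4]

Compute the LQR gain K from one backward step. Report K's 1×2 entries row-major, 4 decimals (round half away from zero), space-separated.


BᵀP = [-7.0000 3.3750]
S = R + BᵀPB = [3/2] + [5.3125] = [6.8125]
BᵀPA = [0.2500 -19.3125]
K = S⁻¹·BᵀPA = [0.0367 -2.8349]
A−BK = [-0.9633 0.1651; -1.9817 -0.9174]
AᵀP(A−BK) = [0.2408 -0.0413; -0.0413 15.5642]
P' = Q + AᵀP(A−BK) = [3.4908 1.4587; 1.4587 17.8142]
tr(P') = 21.3050

0.0367 -2.8349


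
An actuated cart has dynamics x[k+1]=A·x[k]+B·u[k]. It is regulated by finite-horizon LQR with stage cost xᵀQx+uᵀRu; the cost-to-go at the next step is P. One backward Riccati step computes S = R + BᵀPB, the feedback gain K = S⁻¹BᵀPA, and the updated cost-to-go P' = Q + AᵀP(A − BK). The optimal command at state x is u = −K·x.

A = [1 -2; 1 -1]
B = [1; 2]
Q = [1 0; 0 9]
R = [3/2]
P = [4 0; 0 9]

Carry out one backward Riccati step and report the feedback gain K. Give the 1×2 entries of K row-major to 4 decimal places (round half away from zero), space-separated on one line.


0.5301 -0.6265

BᵀP = [4.0000 18.0000]
S = R + BᵀPB = [3/2] + [40.0000] = [41.5000]
BᵀPA = [22.0000 -26.0000]
K = S⁻¹·BᵀPA = [0.5301 -0.6265]
A−BK = [0.4699 -1.3735; -0.0602 0.2530]
AᵀP(A−BK) = [1.3373 -3.2169; -3.2169 8.7108]
P' = Q + AᵀP(A−BK) = [2.3373 -3.2169; -3.2169 17.7108]
tr(P') = 20.0482


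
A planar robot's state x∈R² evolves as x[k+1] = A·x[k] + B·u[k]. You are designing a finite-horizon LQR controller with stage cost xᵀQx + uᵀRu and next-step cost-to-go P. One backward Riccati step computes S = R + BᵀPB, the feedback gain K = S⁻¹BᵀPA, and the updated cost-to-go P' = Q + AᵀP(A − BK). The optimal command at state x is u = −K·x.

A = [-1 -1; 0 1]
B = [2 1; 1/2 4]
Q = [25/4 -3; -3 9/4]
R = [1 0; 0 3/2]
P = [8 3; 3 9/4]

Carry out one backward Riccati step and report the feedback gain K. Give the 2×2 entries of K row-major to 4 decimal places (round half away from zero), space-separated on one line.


-0.4676 -0.5572 0.0217 0.2537

BᵀP = [17.5000 7.1250; 20.0000 12.0000]
S = R + BᵀPB = [1 0; 0 3/2] + [38.5625 46.0000; 46.0000 68.0000] = [39.5625 46.0000; 46.0000 69.5000]
BᵀPA = [-17.5000 -10.3750; -20.0000 -8.0000]
K = S⁻¹·BᵀPA = [-0.4676 -0.5572; 0.0217 0.2537]
A−BK = [-0.0866 -0.1392; 0.1470 0.2638]
AᵀP(A−BK) = [0.2515 0.3226; 0.3226 0.4983]
P' = Q + AᵀP(A−BK) = [6.5015 -2.6774; -2.6774 2.7483]
tr(P') = 9.2499


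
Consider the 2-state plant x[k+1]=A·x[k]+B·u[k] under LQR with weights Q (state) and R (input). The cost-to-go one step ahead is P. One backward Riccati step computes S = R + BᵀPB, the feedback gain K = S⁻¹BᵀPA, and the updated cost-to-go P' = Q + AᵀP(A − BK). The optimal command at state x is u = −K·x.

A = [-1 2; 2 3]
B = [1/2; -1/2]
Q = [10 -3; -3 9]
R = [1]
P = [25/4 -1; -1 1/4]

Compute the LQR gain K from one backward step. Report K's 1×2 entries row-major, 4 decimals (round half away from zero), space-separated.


-1.5600 1.7200

BᵀP = [3.6250 -0.6250]
S = R + BᵀPB = [1] + [2.1250] = [3.1250]
BᵀPA = [-4.8750 5.3750]
K = S⁻¹·BᵀPA = [-1.5600 1.7200]
A−BK = [-0.2200 1.1400; 1.2200 3.8600]
AᵀP(A−BK) = [3.6450 -3.6150; -3.6150 6.0050]
P' = Q + AᵀP(A−BK) = [13.6450 -6.6150; -6.6150 15.0050]
tr(P') = 28.6500


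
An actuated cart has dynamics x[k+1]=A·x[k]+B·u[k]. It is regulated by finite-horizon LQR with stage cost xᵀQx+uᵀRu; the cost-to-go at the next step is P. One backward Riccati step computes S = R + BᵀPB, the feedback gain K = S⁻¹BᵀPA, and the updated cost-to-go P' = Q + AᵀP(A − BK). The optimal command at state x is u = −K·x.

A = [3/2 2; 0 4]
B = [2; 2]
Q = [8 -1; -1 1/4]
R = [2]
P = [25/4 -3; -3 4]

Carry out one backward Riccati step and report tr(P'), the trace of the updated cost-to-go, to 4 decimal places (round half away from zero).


BᵀP = [6.5000 2.0000]
S = R + BᵀPB = [2] + [17.0000] = [19.0000]
BᵀPA = [9.7500 21.0000]
K = S⁻¹·BᵀPA = [0.5132 1.1053]
A−BK = [0.4737 -0.2105; -1.0263 1.7895]
AᵀP(A−BK) = [9.0592 -10.0263; -10.0263 17.7895]
P' = Q + AᵀP(A−BK) = [17.0592 -11.0263; -11.0263 18.0395]
tr(P') = 35.0987

35.0987


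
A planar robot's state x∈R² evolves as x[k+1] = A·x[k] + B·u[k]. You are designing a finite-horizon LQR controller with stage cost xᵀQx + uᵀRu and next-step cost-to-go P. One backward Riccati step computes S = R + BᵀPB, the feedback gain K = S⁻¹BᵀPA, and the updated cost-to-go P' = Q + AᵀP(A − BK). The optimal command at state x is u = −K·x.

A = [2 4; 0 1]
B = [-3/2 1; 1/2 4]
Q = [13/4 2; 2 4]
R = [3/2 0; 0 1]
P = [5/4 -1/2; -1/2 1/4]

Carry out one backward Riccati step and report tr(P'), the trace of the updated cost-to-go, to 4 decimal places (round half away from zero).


BᵀP = [-2.1250 0.8750; -0.7500 0.5000]
S = R + BᵀPB = [3/2 0; 0 1] + [3.6250 1.3750; 1.3750 1.2500] = [5.1250 1.3750; 1.3750 2.2500]
BᵀPA = [-4.2500 -7.6250; -1.5000 -2.5000]
K = S⁻¹·BᵀPA = [-0.7780 -1.4230; -0.1912 -0.2415]
A−BK = [1.0243 2.1070; 1.1540 2.6775]
AᵀP(A−BK) = [1.4068 2.5900; 2.5900 4.7958]
P' = Q + AᵀP(A−BK) = [4.6568 4.5900; 4.5900 8.7958]
tr(P') = 13.4526

13.4526


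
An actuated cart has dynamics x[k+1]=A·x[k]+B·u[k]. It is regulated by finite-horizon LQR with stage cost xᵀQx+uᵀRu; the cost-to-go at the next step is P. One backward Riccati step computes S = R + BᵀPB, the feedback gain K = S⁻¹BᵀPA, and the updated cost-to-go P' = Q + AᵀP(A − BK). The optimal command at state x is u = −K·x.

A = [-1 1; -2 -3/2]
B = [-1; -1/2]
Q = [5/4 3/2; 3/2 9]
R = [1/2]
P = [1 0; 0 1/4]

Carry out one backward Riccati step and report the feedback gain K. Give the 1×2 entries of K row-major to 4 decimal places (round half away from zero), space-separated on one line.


0.8000 -0.5200

BᵀP = [-1.0000 -0.1250]
S = R + BᵀPB = [1/2] + [1.0625] = [1.5625]
BᵀPA = [1.2500 -0.8125]
K = S⁻¹·BᵀPA = [0.8000 -0.5200]
A−BK = [-0.2000 0.4800; -1.6000 -1.7600]
AᵀP(A−BK) = [1.0000 0.4000; 0.4000 1.1400]
P' = Q + AᵀP(A−BK) = [2.2500 1.9000; 1.9000 10.1400]
tr(P') = 12.3900


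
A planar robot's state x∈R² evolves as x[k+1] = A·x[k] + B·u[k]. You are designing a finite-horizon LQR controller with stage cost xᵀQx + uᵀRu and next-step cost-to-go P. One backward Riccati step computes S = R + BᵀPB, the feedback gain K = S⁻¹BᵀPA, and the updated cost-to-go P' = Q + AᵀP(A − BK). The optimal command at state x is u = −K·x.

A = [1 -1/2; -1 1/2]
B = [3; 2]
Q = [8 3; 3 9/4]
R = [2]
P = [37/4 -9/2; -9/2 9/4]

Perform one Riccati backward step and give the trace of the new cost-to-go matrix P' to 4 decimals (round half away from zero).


BᵀP = [18.7500 -9.0000]
S = R + BᵀPB = [2] + [38.2500] = [40.2500]
BᵀPA = [27.7500 -13.8750]
K = S⁻¹·BᵀPA = [0.6894 -0.3447]
A−BK = [-1.0683 0.5342; -2.3789 1.1894]
AᵀP(A−BK) = [1.3680 -0.6840; -0.6840 0.3420]
P' = Q + AᵀP(A−BK) = [9.3680 2.3160; 2.3160 2.5920]
tr(P') = 11.9600

11.9600


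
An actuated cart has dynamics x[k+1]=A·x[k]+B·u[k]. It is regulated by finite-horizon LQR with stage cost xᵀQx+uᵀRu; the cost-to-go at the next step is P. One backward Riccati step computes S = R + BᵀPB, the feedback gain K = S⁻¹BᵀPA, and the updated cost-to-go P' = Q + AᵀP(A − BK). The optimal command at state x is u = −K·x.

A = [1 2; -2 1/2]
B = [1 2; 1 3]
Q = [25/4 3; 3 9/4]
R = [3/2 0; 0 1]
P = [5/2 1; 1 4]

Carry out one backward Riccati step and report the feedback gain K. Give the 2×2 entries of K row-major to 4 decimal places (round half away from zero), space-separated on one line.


BᵀP = [3.5000 5.0000; 8.0000 14.0000]
S = R + BᵀPB = [3/2 0; 0 1] + [8.5000 22.0000; 22.0000 58.0000] = [10.0000 22.0000; 22.0000 59.0000]
BᵀPA = [-6.5000 9.5000; -20.0000 23.0000]
K = S⁻¹·BᵀPA = [0.5330 0.5142; -0.5377 0.1981]
A−BK = [1.5425 1.0896; -0.9198 -0.6085]
AᵀP(A−BK) = [7.2099 4.8042; 4.8042 3.5590]
P' = Q + AᵀP(A−BK) = [13.4599 7.8042; 7.8042 5.8090]
tr(P') = 19.2689

0.5330 0.5142 -0.5377 0.1981


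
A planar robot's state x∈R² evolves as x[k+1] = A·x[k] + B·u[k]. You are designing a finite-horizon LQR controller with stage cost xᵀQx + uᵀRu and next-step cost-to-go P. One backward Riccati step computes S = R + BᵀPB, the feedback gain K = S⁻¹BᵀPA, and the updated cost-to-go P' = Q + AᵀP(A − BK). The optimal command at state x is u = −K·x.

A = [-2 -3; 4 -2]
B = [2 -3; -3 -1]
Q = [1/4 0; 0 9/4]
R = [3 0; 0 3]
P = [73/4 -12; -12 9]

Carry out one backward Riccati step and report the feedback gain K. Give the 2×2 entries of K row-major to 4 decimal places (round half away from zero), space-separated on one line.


-1.1390 0.0880 0.0369 0.8527

BᵀP = [72.5000 -51.0000; -42.7500 27.0000]
S = R + BᵀPB = [3 0; 0 3] + [298.0000 -166.5000; -166.5000 101.2500] = [301.0000 -166.5000; -166.5000 104.2500]
BᵀPA = [-349.0000 -115.5000; 193.5000 74.2500]
K = S⁻¹·BᵀPA = [-1.1390 0.0880; 0.0369 0.8527]
A−BK = [0.3888 -0.6177; 0.6198 -0.8833]
AᵀP(A−BK) = [4.3290 -0.8011; -0.8011 3.0954]
P' = Q + AᵀP(A−BK) = [4.5790 -0.8011; -0.8011 5.3454]
tr(P') = 9.9243


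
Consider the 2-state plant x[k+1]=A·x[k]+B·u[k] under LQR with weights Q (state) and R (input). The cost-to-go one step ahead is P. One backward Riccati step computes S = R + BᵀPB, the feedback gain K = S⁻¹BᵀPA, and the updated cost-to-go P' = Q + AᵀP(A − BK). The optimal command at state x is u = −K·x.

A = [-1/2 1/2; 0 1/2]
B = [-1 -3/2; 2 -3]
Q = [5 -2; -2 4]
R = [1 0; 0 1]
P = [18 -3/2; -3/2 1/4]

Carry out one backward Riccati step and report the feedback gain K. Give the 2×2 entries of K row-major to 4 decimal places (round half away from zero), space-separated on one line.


0.2257 -0.1440 0.1817 -0.2257

BᵀP = [-21.0000 2.0000; -22.5000 1.5000]
S = R + BᵀPB = [1 0; 0 1] + [25.0000 25.5000; 25.5000 29.2500] = [26.0000 25.5000; 25.5000 30.2500]
BᵀPA = [10.5000 -9.5000; 11.2500 -10.5000]
K = S⁻¹·BᵀPA = [0.2257 -0.1440; 0.1817 -0.2257]
A−BK = [-0.0018 0.0174; 0.0936 0.1110]
AᵀP(A−BK) = [0.0867 -0.0736; -0.0736 0.0744]
P' = Q + AᵀP(A−BK) = [5.0867 -2.0736; -2.0736 4.0744]
tr(P') = 9.1611


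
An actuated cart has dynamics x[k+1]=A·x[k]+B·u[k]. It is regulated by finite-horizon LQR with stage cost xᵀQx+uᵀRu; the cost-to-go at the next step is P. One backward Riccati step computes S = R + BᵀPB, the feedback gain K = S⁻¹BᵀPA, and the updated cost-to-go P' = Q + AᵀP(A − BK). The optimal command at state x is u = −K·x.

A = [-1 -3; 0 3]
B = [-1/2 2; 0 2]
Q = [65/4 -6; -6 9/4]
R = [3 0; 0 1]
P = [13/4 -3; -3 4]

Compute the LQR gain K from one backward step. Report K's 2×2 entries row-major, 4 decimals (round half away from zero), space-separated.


0.4219 2.5151 -0.0658 0.8548

BᵀP = [-1.6250 1.5000; 0.5000 2.0000]
S = R + BᵀPB = [3 0; 0 1] + [0.8125 -0.2500; -0.2500 5.0000] = [3.8125 -0.2500; -0.2500 6.0000]
BᵀPA = [1.6250 9.3750; -0.5000 4.5000]
K = S⁻¹·BᵀPA = [0.4219 2.5151; -0.0658 0.8548]
A−BK = [-0.6575 -3.4521; 0.1315 1.2904]
AᵀP(A−BK) = [2.5315 15.0904; 15.0904 91.8247]
P' = Q + AᵀP(A−BK) = [18.7815 9.0904; 9.0904 94.0747]
tr(P') = 112.8562


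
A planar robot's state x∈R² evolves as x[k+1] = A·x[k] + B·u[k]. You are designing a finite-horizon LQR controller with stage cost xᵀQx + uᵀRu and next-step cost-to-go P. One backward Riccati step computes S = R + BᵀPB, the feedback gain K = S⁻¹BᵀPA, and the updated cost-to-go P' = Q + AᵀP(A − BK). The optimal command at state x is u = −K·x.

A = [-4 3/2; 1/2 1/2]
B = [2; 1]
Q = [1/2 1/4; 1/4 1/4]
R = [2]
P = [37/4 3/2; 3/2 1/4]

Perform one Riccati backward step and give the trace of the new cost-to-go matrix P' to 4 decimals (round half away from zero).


BᵀP = [20.0000 3.2500]
S = R + BᵀPB = [2] + [43.2500] = [45.2500]
BᵀPA = [-78.3750 31.6250]
K = S⁻¹·BᵀPA = [-1.7320 0.6989]
A−BK = [-0.5359 0.1022; 2.2320 -0.1989]
AᵀP(A−BK) = [6.3135 -2.5366; -2.5366 1.0224]
P' = Q + AᵀP(A−BK) = [6.8135 -2.2866; -2.2866 1.2724]
tr(P') = 8.0860

8.0860


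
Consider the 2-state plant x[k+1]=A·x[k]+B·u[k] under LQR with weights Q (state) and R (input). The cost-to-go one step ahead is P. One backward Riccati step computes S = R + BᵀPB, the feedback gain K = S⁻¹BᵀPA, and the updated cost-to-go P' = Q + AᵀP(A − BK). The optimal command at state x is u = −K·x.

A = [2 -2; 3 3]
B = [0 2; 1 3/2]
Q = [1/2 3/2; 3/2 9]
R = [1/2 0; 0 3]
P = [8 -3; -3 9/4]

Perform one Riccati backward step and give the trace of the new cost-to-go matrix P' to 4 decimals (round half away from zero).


BᵀP = [-3.0000 2.2500; 11.5000 -2.6250]
S = R + BᵀPB = [1/2 0; 0 3] + [2.2500 -2.6250; -2.6250 19.0625] = [2.7500 -2.6250; -2.6250 22.0625]
BᵀPA = [0.7500 12.7500; 15.1250 -30.8750]
K = S⁻¹·BᵀPA = [1.0459 3.7234; 0.8100 -0.9564]
A−BK = [0.3800 -0.0872; 0.7391 0.7112]
AᵀP(A−BK) = [3.2144 -0.0767; -0.0767 11.2469]
P' = Q + AᵀP(A−BK) = [3.7144 1.4233; 1.4233 20.2469]
tr(P') = 23.9614

23.9614


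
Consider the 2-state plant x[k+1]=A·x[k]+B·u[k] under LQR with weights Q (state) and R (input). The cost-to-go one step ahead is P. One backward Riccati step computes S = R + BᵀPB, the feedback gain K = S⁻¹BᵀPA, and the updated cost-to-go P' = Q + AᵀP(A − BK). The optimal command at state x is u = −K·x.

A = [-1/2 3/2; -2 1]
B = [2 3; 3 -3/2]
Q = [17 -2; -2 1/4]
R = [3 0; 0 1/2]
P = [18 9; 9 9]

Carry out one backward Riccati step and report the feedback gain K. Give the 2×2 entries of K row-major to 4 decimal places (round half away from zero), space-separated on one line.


BᵀP = [63.0000 45.0000; 40.5000 13.5000]
S = R + BᵀPB = [3 0; 0 1/2] + [261.0000 121.5000; 121.5000 101.2500] = [264.0000 121.5000; 121.5000 101.7500]
BᵀPA = [-121.5000 139.5000; -47.2500 74.2500]
K = S⁻¹·BᵀPA = [-0.5473 0.4275; 0.1891 0.2192]
A−BK = [0.0272 -0.0127; -0.0745 0.0463]
AᵀP(A−BK) = [0.9432 -0.6986; -0.6986 0.5839]
P' = Q + AᵀP(A−BK) = [17.9432 -2.6986; -2.6986 0.8339]
tr(P') = 18.7771

-0.5473 0.4275 0.1891 0.2192


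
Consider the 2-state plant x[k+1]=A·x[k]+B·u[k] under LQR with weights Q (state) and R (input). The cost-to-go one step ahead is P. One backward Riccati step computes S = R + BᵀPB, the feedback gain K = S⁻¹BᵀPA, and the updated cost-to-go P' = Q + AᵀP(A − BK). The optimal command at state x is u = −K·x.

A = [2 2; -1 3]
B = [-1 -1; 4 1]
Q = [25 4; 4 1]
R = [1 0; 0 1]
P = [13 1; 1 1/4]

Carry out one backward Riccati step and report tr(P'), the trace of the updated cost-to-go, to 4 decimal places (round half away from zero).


39.3855

BᵀP = [-9.0000 0.0000; -12.0000 -0.7500]
S = R + BᵀPB = [1 0; 0 1] + [9.0000 9.0000; 9.0000 11.2500] = [10.0000 9.0000; 9.0000 12.2500]
BᵀPA = [-18.0000 -18.0000; -23.2500 -26.2500]
K = S⁻¹·BᵀPA = [-0.2711 0.3795; -1.6988 -2.4217]
A−BK = [0.0301 -0.0422; 1.7831 3.9036]
AᵀP(A−BK) = [3.8735 5.7771; 5.7771 9.5120]
P' = Q + AᵀP(A−BK) = [28.8735 9.7771; 9.7771 10.5120]
tr(P') = 39.3855


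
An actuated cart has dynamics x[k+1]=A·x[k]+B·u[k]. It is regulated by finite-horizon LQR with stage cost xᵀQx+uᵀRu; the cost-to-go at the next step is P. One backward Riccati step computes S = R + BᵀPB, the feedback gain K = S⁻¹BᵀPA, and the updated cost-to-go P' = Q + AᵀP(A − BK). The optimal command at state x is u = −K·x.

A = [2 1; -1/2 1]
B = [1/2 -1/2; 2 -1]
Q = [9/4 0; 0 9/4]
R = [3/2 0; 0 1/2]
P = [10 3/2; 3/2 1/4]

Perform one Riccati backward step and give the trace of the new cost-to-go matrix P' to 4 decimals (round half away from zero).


8.5494

BᵀP = [8.0000 1.2500; -6.5000 -1.0000]
S = R + BᵀPB = [3/2 0; 0 1/2] + [6.5000 -5.2500; -5.2500 4.2500] = [8.0000 -5.2500; -5.2500 4.7500]
BᵀPA = [15.3750 9.2500; -12.5000 -7.5000]
K = S⁻¹·BᵀPA = [0.7096 0.4371; -1.8473 -1.0958]
A−BK = [0.7216 0.2335; -3.7665 -0.9701]
AᵀP(A−BK) = [3.0614 1.7066; 1.7066 0.9880]
P' = Q + AᵀP(A−BK) = [5.3114 1.7066; 1.7066 3.2380]
tr(P') = 8.5494


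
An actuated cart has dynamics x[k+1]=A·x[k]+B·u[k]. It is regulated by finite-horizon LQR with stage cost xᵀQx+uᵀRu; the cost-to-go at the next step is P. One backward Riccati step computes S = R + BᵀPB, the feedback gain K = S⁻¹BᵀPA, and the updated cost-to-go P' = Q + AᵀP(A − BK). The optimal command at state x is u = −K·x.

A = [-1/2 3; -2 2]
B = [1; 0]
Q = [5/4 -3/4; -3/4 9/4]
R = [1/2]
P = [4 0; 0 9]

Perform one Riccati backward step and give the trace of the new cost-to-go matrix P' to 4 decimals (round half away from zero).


79.6111

BᵀP = [4.0000 0.0000]
S = R + BᵀPB = [1/2] + [4.0000] = [4.5000]
BᵀPA = [-2.0000 12.0000]
K = S⁻¹·BᵀPA = [-0.4444 2.6667]
A−BK = [-0.0556 0.3333; -2.0000 2.0000]
AᵀP(A−BK) = [36.1111 -36.6667; -36.6667 40.0000]
P' = Q + AᵀP(A−BK) = [37.3611 -37.4167; -37.4167 42.2500]
tr(P') = 79.6111


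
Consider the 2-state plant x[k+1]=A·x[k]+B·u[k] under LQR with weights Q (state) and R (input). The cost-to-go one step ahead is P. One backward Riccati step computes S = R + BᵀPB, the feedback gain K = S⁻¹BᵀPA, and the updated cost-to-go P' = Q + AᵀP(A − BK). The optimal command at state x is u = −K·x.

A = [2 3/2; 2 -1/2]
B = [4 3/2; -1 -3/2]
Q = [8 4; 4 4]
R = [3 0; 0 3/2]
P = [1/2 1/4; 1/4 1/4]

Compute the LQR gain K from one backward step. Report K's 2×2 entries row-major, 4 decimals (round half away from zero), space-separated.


BᵀP = [1.7500 0.7500; 0.3750 0.0000]
S = R + BᵀPB = [3 0; 0 3/2] + [6.2500 1.5000; 1.5000 0.5625] = [9.2500 1.5000; 1.5000 2.0625]
BᵀPA = [5.0000 2.2500; 0.7500 0.5625]
K = S⁻¹·BᵀPA = [0.5460 0.2256; -0.0334 0.1086]
A−BK = [-0.1337 0.4345; 2.4958 -0.1114]
AᵀP(A−BK) = [2.2953 0.5404; 0.5404 0.2437]
P' = Q + AᵀP(A−BK) = [10.2953 4.5404; 4.5404 4.2437]
tr(P') = 14.5390

0.5460 0.2256 -0.0334 0.1086


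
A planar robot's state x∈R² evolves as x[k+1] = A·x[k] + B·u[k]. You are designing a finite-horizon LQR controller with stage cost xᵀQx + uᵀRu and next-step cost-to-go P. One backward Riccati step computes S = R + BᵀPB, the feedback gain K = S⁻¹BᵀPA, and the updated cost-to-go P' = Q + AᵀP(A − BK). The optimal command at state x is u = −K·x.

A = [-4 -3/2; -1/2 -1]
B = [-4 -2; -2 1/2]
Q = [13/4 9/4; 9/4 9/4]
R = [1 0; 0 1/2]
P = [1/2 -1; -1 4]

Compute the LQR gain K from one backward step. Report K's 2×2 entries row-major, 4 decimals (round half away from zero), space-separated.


BᵀP = [0.0000 -4.0000; -1.5000 4.0000]
S = R + BᵀPB = [1 0; 0 1/2] + [8.0000 -2.0000; -2.0000 5.0000] = [9.0000 -2.0000; -2.0000 5.5000]
BᵀPA = [2.0000 4.0000; 4.0000 -1.7500]
K = S⁻¹·BᵀPA = [0.4176 0.4066; 0.8791 -0.1703]
A−BK = [-0.5714 -0.2143; -0.1044 -0.1016]
AᵀP(A−BK) = [0.6484 0.1181; 0.1181 0.2005]
P' = Q + AᵀP(A−BK) = [3.8984 2.3681; 2.3681 2.4505]
tr(P') = 6.3489

0.4176 0.4066 0.8791 -0.1703


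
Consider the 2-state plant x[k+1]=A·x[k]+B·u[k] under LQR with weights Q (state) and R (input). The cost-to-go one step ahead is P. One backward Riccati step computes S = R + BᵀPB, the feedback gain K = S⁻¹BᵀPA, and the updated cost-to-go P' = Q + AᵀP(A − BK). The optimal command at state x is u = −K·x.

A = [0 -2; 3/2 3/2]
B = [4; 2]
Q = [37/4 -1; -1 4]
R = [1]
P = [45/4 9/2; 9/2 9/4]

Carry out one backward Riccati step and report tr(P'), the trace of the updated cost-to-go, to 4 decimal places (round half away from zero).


15.9852

BᵀP = [54.0000 22.5000]
S = R + BᵀPB = [1] + [261.0000] = [262.0000]
BᵀPA = [33.7500 -74.2500]
K = S⁻¹·BᵀPA = [0.1288 -0.2834]
A−BK = [-0.5153 -0.8664; 1.2424 2.0668]
AᵀP(A−BK) = [0.7149 1.1271; 1.1271 2.0203]
P' = Q + AᵀP(A−BK) = [9.9649 0.1271; 0.1271 6.0203]
tr(P') = 15.9852


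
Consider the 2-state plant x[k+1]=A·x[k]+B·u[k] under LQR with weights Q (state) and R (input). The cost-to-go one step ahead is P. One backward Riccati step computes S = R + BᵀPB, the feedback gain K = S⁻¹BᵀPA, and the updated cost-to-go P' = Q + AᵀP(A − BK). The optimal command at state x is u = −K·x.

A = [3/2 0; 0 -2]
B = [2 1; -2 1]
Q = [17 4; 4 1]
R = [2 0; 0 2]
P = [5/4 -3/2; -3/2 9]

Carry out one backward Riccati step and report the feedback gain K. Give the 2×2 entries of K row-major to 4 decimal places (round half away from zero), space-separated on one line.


BᵀP = [5.5000 -21.0000; -0.2500 7.5000]
S = R + BᵀPB = [2 0; 0 2] + [53.0000 -15.5000; -15.5000 7.2500] = [55.0000 -15.5000; -15.5000 9.2500]
BᵀPA = [8.2500 42.0000; -0.3750 -15.0000]
K = S⁻¹·BᵀPA = [0.2626 0.5810; 0.3994 -0.6480]
A−BK = [0.5754 -0.5140; 0.1257 -0.1899]
AᵀP(A−BK) = [0.7961 -0.5363; -0.5363 1.8771]
P' = Q + AᵀP(A−BK) = [17.7961 3.4637; 3.4637 2.8771]
tr(P') = 20.6732

0.2626 0.5810 0.3994 -0.6480


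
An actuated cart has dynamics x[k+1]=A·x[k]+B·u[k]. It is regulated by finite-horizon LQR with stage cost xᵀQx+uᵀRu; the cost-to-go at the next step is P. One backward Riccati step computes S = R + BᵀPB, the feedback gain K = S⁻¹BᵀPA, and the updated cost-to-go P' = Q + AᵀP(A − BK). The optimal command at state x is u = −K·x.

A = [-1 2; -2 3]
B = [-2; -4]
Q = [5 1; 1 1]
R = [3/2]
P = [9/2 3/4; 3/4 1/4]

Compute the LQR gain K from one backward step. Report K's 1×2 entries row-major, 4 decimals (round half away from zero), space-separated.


BᵀP = [-12.0000 -2.5000]
S = R + BᵀPB = [3/2] + [34.0000] = [35.5000]
BᵀPA = [17.0000 -31.5000]
K = S⁻¹·BᵀPA = [0.4789 -0.8873]
A−BK = [-0.0423 0.2254; -0.0845 -0.5493]
AᵀP(A−BK) = [0.3592 -0.6655; -0.6655 1.2993]
P' = Q + AᵀP(A−BK) = [5.3592 0.3345; 0.3345 2.2993]
tr(P') = 7.6585

0.4789 -0.8873


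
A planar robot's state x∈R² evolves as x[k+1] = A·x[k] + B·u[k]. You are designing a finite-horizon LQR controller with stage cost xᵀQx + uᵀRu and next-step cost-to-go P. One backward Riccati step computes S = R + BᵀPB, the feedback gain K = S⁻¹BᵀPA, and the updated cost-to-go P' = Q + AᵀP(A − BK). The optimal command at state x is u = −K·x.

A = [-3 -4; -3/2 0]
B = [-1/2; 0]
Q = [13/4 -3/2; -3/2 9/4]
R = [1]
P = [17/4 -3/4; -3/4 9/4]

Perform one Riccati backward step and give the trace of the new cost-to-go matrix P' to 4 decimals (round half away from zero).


BᵀP = [-2.1250 0.3750]
S = R + BᵀPB = [1] + [1.0625] = [2.0625]
BᵀPA = [5.8125 8.5000]
K = S⁻¹·BᵀPA = [2.8182 4.1212]
A−BK = [-1.5909 -1.9394; -1.5000 0.0000]
AᵀP(A−BK) = [20.1818 22.5455; 22.5455 32.9697]
P' = Q + AᵀP(A−BK) = [23.4318 21.0455; 21.0455 35.2197]
tr(P') = 58.6515

58.6515


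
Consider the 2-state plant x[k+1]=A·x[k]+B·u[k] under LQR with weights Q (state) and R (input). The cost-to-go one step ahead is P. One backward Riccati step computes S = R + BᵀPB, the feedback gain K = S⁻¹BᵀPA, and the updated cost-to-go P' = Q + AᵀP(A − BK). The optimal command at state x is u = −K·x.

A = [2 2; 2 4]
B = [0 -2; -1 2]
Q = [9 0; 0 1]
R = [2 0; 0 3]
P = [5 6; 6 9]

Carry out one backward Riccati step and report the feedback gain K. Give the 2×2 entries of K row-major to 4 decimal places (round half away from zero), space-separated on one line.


-2.7529 -4.2353 -0.0471 0.2353

BᵀP = [-6.0000 -9.0000; 2.0000 6.0000]
S = R + BᵀPB = [2 0; 0 3] + [9.0000 -6.0000; -6.0000 8.0000] = [11.0000 -6.0000; -6.0000 11.0000]
BᵀPA = [-30.0000 -48.0000; 16.0000 28.0000]
K = S⁻¹·BᵀPA = [-2.7529 -4.2353; -0.0471 0.2353]
A−BK = [1.9059 2.4706; -0.6588 -0.7059]
AᵀP(A−BK) = [22.1647 33.1765; 33.1765 50.1176]
P' = Q + AᵀP(A−BK) = [31.1647 33.1765; 33.1765 51.1176]
tr(P') = 82.2824


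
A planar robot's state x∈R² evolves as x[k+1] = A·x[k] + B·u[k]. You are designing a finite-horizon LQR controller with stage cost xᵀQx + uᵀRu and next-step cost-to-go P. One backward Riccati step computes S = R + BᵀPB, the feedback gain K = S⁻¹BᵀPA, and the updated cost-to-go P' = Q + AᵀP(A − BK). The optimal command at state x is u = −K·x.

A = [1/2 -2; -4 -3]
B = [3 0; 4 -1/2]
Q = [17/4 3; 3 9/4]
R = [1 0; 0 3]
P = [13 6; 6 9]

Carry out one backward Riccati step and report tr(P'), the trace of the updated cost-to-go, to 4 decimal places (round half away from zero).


41.3961

BᵀP = [63.0000 54.0000; -3.0000 -4.5000]
S = R + BᵀPB = [1 0; 0 3] + [405.0000 -27.0000; -27.0000 2.2500] = [406.0000 -27.0000; -27.0000 5.2500]
BᵀPA = [-184.5000 -288.0000; 16.5000 19.5000]
K = S⁻¹·BᵀPA = [-0.3730 -0.7027; 1.2246 0.1005]
A−BK = [1.6190 0.1080; -1.8957 -0.1390]
AᵀP(A−BK) = [34.2266 2.6979; 2.6979 0.6695]
P' = Q + AᵀP(A−BK) = [38.4766 5.6979; 5.6979 2.9195]
tr(P') = 41.3961


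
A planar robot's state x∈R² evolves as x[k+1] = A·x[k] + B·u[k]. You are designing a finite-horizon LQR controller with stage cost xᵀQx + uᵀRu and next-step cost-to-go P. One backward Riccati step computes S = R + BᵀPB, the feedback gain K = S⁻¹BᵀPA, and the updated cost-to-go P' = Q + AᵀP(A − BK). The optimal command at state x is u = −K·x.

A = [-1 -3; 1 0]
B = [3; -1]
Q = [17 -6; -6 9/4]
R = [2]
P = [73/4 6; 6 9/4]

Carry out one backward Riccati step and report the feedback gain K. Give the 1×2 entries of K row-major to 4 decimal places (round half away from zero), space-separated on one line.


BᵀP = [48.7500 15.7500]
S = R + BᵀPB = [2] + [130.5000] = [132.5000]
BᵀPA = [-33.0000 -146.2500]
K = S⁻¹·BᵀPA = [-0.2491 -1.1038]
A−BK = [-0.2528 0.3113; 0.7509 -1.1038]
AᵀP(A−BK) = [0.2811 0.3255; 0.3255 2.8231]
P' = Q + AᵀP(A−BK) = [17.2811 -5.6745; -5.6745 5.0731]
tr(P') = 22.3542

-0.2491 -1.1038


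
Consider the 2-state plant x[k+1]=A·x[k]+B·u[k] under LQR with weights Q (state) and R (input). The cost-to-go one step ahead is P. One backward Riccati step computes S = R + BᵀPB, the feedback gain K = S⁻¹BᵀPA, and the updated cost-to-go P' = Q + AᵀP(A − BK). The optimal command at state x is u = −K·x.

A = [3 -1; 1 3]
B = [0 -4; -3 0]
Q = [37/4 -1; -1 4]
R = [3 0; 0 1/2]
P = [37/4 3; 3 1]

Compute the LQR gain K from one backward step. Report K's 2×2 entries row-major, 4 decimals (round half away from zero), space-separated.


BᵀP = [-9.0000 -3.0000; -37.0000 -12.0000]
S = R + BᵀPB = [3 0; 0 1/2] + [9.0000 36.0000; 36.0000 148.0000] = [12.0000 36.0000; 36.0000 148.5000]
BᵀPA = [-30.0000 0.0000; -123.0000 1.0000]
K = S⁻¹·BᵀPA = [-0.0556 -0.0741; -0.8148 0.0247]
A−BK = [-0.2593 -0.9012; 0.8333 2.7778]
AᵀP(A−BK) = [0.3611 0.0648; 0.0648 0.2253]
P' = Q + AᵀP(A−BK) = [9.6111 -0.9352; -0.9352 4.2253]
tr(P') = 13.8364

-0.0556 -0.0741 -0.8148 0.0247


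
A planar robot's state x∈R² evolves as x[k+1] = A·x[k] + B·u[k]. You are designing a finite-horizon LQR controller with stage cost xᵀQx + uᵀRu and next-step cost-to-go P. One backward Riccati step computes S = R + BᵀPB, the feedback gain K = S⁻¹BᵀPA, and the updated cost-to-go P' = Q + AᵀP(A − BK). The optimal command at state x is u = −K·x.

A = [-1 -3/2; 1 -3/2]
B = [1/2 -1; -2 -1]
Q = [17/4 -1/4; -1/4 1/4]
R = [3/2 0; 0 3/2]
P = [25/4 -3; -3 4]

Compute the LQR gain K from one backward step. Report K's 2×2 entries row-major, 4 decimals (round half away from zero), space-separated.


BᵀP = [9.1250 -9.5000; -3.2500 -1.0000]
S = R + BᵀPB = [3/2 0; 0 3/2] + [23.5625 0.3750; 0.3750 4.2500] = [25.0625 0.3750; 0.3750 5.7500]
BᵀPA = [-18.6250 0.5625; 2.2500 6.3750]
K = S⁻¹·BᵀPA = [-0.7497 0.0059; 0.4402 1.1083]
A−BK = [-0.1849 -0.3946; -0.0593 -0.3800]
AᵀP(A−BK) = [1.2959 0.9904; 0.9904 2.4937]
P' = Q + AᵀP(A−BK) = [5.5459 0.7404; 0.7404 2.7437]
tr(P') = 8.2896

-0.7497 0.0059 0.4402 1.1083


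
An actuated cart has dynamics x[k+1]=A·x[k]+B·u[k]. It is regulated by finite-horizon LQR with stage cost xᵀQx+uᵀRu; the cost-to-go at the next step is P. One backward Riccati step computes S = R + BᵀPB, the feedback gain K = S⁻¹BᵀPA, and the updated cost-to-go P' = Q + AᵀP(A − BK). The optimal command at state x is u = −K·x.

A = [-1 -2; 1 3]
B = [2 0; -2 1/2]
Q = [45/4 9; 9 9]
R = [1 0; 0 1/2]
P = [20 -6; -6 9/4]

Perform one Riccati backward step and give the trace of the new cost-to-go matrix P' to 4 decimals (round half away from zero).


BᵀP = [52.0000 -16.5000; -3.0000 1.1250]
S = R + BᵀPB = [1 0; 0 1/2] + [137.0000 -8.2500; -8.2500 0.5625] = [138.0000 -8.2500; -8.2500 1.0625]
BᵀPA = [-68.5000 -153.5000; 4.1250 9.3750]
K = S⁻¹·BᵀPA = [-0.4932 -1.0915; 0.0525 0.3484]
A−BK = [-0.0135 0.1830; -0.0127 0.6428]
AᵀP(A−BK) = [0.2466 0.5457; 0.5457 1.4399]
P' = Q + AᵀP(A−BK) = [11.4966 9.5457; 9.5457 10.4399]
tr(P') = 21.9366

21.9366


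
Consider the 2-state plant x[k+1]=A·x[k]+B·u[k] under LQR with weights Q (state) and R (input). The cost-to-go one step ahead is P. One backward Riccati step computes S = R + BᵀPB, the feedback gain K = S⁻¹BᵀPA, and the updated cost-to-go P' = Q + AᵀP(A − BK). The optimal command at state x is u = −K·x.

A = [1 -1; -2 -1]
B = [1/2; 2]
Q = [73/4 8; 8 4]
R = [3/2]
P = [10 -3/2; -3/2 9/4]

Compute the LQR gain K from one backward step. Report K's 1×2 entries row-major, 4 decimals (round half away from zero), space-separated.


BᵀP = [2.0000 3.7500]
S = R + BᵀPB = [3/2] + [8.5000] = [10.0000]
BᵀPA = [-5.5000 -5.7500]
K = S⁻¹·BᵀPA = [-0.5500 -0.5750]
A−BK = [1.2750 -0.7125; -0.9000 0.1500]
AᵀP(A−BK) = [21.9750 -10.1625; -10.1625 5.9438]
P' = Q + AᵀP(A−BK) = [40.2250 -2.1625; -2.1625 9.9438]
tr(P') = 50.1688

-0.5500 -0.5750


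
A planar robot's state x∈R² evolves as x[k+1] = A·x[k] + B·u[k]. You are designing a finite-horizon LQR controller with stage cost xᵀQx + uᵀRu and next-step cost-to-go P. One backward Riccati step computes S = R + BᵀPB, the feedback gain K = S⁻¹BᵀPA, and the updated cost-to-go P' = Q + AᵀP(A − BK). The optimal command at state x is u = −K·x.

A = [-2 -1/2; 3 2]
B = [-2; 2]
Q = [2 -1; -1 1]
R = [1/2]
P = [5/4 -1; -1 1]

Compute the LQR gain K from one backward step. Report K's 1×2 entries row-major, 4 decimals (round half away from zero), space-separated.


1.2000 0.5857

BᵀP = [-4.5000 4.0000]
S = R + BᵀPB = [1/2] + [17.0000] = [17.5000]
BᵀPA = [21.0000 10.2500]
K = S⁻¹·BᵀPA = [1.2000 0.5857]
A−BK = [0.4000 0.6714; 0.6000 0.8286]
AᵀP(A−BK) = [0.8000 0.4500; 0.4500 0.3089]
P' = Q + AᵀP(A−BK) = [2.8000 -0.5500; -0.5500 1.3089]
tr(P') = 4.1089


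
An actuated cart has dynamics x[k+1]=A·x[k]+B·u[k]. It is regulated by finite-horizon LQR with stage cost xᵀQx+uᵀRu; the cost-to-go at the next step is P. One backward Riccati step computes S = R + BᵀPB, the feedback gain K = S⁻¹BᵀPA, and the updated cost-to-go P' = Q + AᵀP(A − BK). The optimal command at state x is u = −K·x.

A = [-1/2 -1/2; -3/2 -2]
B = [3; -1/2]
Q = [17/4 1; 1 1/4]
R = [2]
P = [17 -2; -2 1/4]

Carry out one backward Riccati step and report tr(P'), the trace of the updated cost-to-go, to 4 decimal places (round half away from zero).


4.6337

BᵀP = [52.0000 -6.1250]
S = R + BᵀPB = [2] + [159.0625] = [161.0625]
BᵀPA = [-16.8125 -13.7500]
K = S⁻¹·BᵀPA = [-0.1044 -0.0854]
A−BK = [-0.1868 -0.2439; -1.5522 -2.0427]
AᵀP(A−BK) = [0.0575 0.0647; 0.0647 0.0762]
P' = Q + AᵀP(A−BK) = [4.3075 1.0647; 1.0647 0.3262]
tr(P') = 4.6337
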